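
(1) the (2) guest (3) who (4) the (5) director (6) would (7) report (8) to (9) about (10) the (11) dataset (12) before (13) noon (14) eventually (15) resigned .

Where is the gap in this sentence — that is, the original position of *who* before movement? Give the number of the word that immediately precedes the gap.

8

'who' functions as the object of the preposition 'to'. Fronting leaves a gap immediately after 'to':
The guest who the director would report to ___ about the dataset before noon eventually resigned.
'to' is word 8.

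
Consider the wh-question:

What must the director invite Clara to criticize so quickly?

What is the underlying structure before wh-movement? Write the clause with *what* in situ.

The director must invite Clara to criticize what so quickly.

The filler 'what' is interpreted as the direct object of 'criticize'. It moves to the left edge, and the trace sits right after 'criticize':
What must the director invite Clara to criticize ___ so quickly?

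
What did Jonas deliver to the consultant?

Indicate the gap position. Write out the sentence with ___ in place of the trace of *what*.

What did Jonas deliver ___ to the consultant?

Underlying clause: Jonas did deliver what to the consultant.
The filler 'what' is interpreted as the direct object of 'deliver'. The gap is right after 'deliver'.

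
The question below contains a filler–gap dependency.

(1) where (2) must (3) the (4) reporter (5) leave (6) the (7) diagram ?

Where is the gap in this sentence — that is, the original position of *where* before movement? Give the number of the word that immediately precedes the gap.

Before movement: The reporter must leave the diagram where.
The filler 'where' is interpreted as the locative complement of 'leave'. Fronting leaves a gap immediately after 'diagram':
Where must the reporter leave the diagram ___?
'diagram' is word 7.

7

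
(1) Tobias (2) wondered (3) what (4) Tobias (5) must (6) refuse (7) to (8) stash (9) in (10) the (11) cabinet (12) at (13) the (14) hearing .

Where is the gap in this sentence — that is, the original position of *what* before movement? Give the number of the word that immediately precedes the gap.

Pre-movement form: Tobias must refuse to stash what in the cabinet at the hearing.
'what' is the direct object of 'stash'. Wh-movement fronts it, leaving a gap right after 'stash':
Tobias wondered what Tobias must refuse to stash ___ in the cabinet at the hearing.
'stash' is word 8.

8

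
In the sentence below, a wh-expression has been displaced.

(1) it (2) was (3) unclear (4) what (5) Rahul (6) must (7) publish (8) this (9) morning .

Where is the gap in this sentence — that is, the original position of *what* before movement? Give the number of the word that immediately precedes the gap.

Before movement: Rahul must publish what this morning.
'what' functions as the direct object of 'publish'. It moves to the left edge, and the trace sits right after 'publish':
It was unclear what Rahul must publish ___ this morning.
'publish' is word 7.

7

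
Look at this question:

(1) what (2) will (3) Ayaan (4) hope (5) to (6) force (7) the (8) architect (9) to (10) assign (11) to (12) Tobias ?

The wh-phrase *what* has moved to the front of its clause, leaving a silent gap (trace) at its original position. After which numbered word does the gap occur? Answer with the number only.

10

Before movement: Ayaan will hope to force the architect to assign what to Tobias.
'what' is the direct object of 'assign'. It moves to the left edge, and the trace sits right after 'assign':
What will Ayaan hope to force the architect to assign ___ to Tobias?
'assign' is word 10.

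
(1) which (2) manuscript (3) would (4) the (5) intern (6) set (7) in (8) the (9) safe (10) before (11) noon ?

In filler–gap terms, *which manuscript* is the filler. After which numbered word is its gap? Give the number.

6

Pre-movement form: The intern would set which manuscript in the safe before noon.
'which manuscript' functions as the direct object of 'set'. Wh-movement fronts it, leaving a gap right after 'set':
Which manuscript would the intern set ___ in the safe before noon?
'set' is word 6.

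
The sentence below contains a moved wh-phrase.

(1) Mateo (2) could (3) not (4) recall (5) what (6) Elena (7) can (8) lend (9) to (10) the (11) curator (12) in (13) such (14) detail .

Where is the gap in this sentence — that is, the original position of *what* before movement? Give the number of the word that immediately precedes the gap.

In situ: Elena can lend what to the curator in such detail.
'what' is the direct object of 'lend'. It moves to the left edge, and the trace sits right after 'lend':
Mateo could not recall what Elena can lend ___ to the curator in such detail.
'lend' is word 8.

8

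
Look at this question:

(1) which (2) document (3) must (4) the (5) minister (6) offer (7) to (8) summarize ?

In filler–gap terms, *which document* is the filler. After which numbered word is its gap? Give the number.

Before movement: The minister must offer to summarize which document.
'which document' functions as the direct object of 'summarize'. Fronting leaves a gap immediately after 'summarize':
Which document must the minister offer to summarize ___?
'summarize' is word 8.

8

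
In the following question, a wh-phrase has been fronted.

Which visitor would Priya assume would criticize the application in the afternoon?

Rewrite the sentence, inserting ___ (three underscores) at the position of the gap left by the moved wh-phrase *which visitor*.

Pre-movement form: Priya would assume which visitor would criticize the application in the afternoon.
'which visitor' functions as the subject of the clause embedded under 'assume'. The gap is right after 'assume'.

Which visitor would Priya assume ___ would criticize the application in the afternoon?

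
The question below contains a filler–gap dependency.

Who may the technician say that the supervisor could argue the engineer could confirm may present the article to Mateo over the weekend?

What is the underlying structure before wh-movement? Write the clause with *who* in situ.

The technician may say that the supervisor could argue the engineer could confirm who may present the article to Mateo over the weekend.

The filler 'who' is interpreted as the subject of the clause embedded under 'confirm'. Wh-movement fronts it, leaving a gap right after 'confirm':
Who may the technician say that the supervisor could argue the engineer could confirm ___ may present the article to Mateo over the weekend?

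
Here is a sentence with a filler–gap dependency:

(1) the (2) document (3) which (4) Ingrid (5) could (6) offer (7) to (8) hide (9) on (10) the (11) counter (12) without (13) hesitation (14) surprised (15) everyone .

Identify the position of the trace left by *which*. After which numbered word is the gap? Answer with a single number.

'which' is the direct object of 'hide'. Fronting leaves a gap immediately after 'hide':
The document which Ingrid could offer to hide ___ on the counter without hesitation surprised everyone.
'hide' is word 8.

8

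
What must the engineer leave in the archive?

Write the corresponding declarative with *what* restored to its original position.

The engineer must leave what in the archive.

The filler 'what' is interpreted as the direct object of 'leave'. It moves to the left edge, and the trace sits right after 'leave':
What must the engineer leave ___ in the archive?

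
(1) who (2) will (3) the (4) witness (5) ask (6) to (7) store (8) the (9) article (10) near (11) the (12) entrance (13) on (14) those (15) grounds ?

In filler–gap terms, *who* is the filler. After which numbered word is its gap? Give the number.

Underlying clause: The witness will ask who to store the article near the entrance on those grounds.
'who' is the direct object of 'ask'. Fronting leaves a gap immediately after 'ask':
Who will the witness ask ___ to store the article near the entrance on those grounds?
'ask' is word 5.

5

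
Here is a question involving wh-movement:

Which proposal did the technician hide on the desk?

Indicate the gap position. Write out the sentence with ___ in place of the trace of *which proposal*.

In situ: The technician did hide which proposal on the desk.
The filler 'which proposal' is interpreted as the direct object of 'hide'. The gap is right after 'hide'.

Which proposal did the technician hide ___ on the desk?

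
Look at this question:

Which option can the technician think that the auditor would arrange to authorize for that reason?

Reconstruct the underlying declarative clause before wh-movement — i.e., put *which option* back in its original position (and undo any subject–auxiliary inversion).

The technician can think that the auditor would arrange to authorize which option for that reason.

The filler 'which option' is interpreted as the direct object of 'authorize'. Wh-movement fronts it, leaving a gap right after 'authorize':
Which option can the technician think that the auditor would arrange to authorize ___ for that reason?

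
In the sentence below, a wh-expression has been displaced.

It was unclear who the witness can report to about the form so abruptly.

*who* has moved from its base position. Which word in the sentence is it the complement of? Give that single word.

to

Pre-movement form: The witness can report to who about the form so abruptly.
'who' functions as the object of the preposition 'to'. Fronting leaves a gap immediately after 'to':
It was unclear who the witness can report to ___ about the form so abruptly.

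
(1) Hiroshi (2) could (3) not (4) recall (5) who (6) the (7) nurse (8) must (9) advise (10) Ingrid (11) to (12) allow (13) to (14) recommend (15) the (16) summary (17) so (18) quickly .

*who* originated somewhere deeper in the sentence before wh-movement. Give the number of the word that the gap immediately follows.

12

In situ: The nurse must advise Ingrid to allow who to recommend the summary so quickly.
'who' is the direct object of 'allow'. Fronting leaves a gap immediately after 'allow':
Hiroshi could not recall who the nurse must advise Ingrid to allow ___ to recommend the summary so quickly.
'allow' is word 12.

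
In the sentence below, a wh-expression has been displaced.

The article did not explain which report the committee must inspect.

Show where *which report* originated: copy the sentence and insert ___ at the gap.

Underlying clause: The committee must inspect which report.
'which report' is the direct object of 'inspect'. The gap is right after 'inspect'.

The article did not explain which report the committee must inspect ___.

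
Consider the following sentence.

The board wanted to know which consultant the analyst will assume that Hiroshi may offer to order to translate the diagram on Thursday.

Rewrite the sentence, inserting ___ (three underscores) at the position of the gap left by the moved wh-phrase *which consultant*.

The board wanted to know which consultant the analyst will assume that Hiroshi may offer to order ___ to translate the diagram on Thursday.

In situ: The analyst will assume that Hiroshi may offer to order which consultant to translate the diagram on Thursday.
The filler 'which consultant' is interpreted as the direct object of 'order'. The gap is right after 'order'.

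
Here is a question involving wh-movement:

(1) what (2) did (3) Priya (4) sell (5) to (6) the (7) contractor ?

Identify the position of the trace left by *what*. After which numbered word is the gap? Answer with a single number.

4

In situ: Priya did sell what to the contractor.
'what' functions as the direct object of 'sell'. It moves to the left edge, and the trace sits right after 'sell':
What did Priya sell ___ to the contractor?
'sell' is word 4.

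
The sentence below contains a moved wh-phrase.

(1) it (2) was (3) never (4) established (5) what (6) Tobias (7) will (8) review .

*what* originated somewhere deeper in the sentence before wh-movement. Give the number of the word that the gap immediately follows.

8

Pre-movement form: Tobias will review what.
'what' is the direct object of 'review'. Fronting leaves a gap immediately after 'review':
It was never established what Tobias will review ___.
'review' is word 8.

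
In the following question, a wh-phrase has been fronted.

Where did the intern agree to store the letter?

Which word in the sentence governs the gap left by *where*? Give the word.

Pre-movement form: The intern did agree to store the letter where.
'where' is the locative complement of 'store'. It moves to the left edge, and the trace sits right after 'letter':
Where did the intern agree to store the letter ___?

store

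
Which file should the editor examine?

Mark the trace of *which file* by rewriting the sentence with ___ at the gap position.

Which file should the editor examine ___?

Pre-movement form: The editor should examine which file.
'which file' is the direct object of 'examine'. The gap is right after 'examine'.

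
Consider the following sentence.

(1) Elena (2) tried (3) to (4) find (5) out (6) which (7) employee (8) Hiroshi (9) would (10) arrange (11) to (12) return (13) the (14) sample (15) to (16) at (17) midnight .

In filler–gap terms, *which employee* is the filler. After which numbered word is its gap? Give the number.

15

Before movement: Hiroshi would arrange to return the sample to which employee at midnight.
'which employee' functions as the object of the preposition 'to' (recipient of 'return'). Fronting leaves a gap immediately after 'to':
Elena tried to find out which employee Hiroshi would arrange to return the sample to ___ at midnight.
'to' is word 15.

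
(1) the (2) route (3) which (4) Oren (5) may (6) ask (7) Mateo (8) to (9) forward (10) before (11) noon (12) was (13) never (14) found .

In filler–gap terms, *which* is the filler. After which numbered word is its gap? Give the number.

9

The filler 'which' is interpreted as the direct object of 'forward'. Wh-movement fronts it, leaving a gap right after 'forward':
The route which Oren may ask Mateo to forward ___ before noon was never found.
'forward' is word 9.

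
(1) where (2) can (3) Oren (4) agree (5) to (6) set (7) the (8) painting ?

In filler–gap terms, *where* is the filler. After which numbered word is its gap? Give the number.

8

In situ: Oren can agree to set the painting where.
'where' is the locative complement of 'set'. It moves to the left edge, and the trace sits right after 'painting':
Where can Oren agree to set the painting ___?
'painting' is word 8.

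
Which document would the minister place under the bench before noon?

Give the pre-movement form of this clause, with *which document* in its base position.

The minister would place which document under the bench before noon.

'which document' is the direct object of 'place'. It moves to the left edge, and the trace sits right after 'place':
Which document would the minister place ___ under the bench before noon?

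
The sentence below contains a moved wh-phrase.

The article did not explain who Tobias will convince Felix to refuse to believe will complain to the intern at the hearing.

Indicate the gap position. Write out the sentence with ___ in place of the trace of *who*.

The article did not explain who Tobias will convince Felix to refuse to believe ___ will complain to the intern at the hearing.

Underlying clause: Tobias will convince Felix to refuse to believe who will complain to the intern at the hearing.
'who' is the subject of the clause embedded under 'believe'. The gap is right after 'believe'.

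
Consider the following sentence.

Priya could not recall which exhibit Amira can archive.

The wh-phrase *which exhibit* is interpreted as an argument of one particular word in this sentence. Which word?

archive

Underlying clause: Amira can archive which exhibit.
'which exhibit' is the direct object of 'archive'. It moves to the left edge, and the trace sits right after 'archive':
Priya could not recall which exhibit Amira can archive ___.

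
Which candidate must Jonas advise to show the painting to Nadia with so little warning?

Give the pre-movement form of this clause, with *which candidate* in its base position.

Jonas must advise which candidate to show the painting to Nadia with so little warning.

'which candidate' functions as the direct object of 'advise'. Wh-movement fronts it, leaving a gap right after 'advise':
Which candidate must Jonas advise ___ to show the painting to Nadia with so little warning?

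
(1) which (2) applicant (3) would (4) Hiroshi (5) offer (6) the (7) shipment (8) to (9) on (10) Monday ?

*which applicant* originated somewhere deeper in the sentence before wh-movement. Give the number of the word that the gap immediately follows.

Pre-movement form: Hiroshi would offer the shipment to which applicant on Monday.
The filler 'which applicant' is interpreted as the object of the preposition 'to' (recipient of 'offer'). It moves to the left edge, and the trace sits right after 'to':
Which applicant would Hiroshi offer the shipment to ___ on Monday?
'to' is word 8.

8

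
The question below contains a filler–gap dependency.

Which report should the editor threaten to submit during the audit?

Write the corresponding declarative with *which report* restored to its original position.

'which report' functions as the direct object of 'submit'. Wh-movement fronts it, leaving a gap right after 'submit':
Which report should the editor threaten to submit ___ during the audit?

The editor should threaten to submit which report during the audit.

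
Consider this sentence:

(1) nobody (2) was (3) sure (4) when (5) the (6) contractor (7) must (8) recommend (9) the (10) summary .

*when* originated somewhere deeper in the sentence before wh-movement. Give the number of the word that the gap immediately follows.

10

Before movement: The contractor must recommend the summary when.
The filler 'when' is interpreted as the temporal adjunct. Fronting leaves a gap immediately after 'summary':
Nobody was sure when the contractor must recommend the summary ___.
'summary' is word 10.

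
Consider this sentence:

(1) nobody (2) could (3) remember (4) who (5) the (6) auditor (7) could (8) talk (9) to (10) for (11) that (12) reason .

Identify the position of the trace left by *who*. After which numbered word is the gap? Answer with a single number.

Before movement: The auditor could talk to who for that reason.
The filler 'who' is interpreted as the object of the preposition 'to'. It moves to the left edge, and the trace sits right after 'to':
Nobody could remember who the auditor could talk to ___ for that reason.
'to' is word 9.

9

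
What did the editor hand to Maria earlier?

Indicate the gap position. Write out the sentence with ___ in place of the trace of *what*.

Underlying clause: The editor did hand what to Maria earlier.
The filler 'what' is interpreted as the direct object of 'hand'. The gap is right after 'hand'.

What did the editor hand ___ to Maria earlier?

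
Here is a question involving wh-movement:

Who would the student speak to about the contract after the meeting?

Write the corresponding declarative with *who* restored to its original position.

The student would speak to who about the contract after the meeting.

'who' functions as the object of the preposition 'to'. Fronting leaves a gap immediately after 'to':
Who would the student speak to ___ about the contract after the meeting?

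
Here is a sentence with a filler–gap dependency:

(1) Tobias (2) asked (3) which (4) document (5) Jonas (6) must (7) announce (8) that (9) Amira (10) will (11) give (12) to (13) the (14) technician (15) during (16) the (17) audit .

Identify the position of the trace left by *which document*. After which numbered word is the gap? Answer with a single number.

11

Pre-movement form: Jonas must announce that Amira will give which document to the technician during the audit.
The filler 'which document' is interpreted as the direct object of 'give'. Fronting leaves a gap immediately after 'give':
Tobias asked which document Jonas must announce that Amira will give ___ to the technician during the audit.
'give' is word 11.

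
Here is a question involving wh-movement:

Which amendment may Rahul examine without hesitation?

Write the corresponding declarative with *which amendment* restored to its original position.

Rahul may examine which amendment without hesitation.

'which amendment' is the direct object of 'examine'. Wh-movement fronts it, leaving a gap right after 'examine':
Which amendment may Rahul examine ___ without hesitation?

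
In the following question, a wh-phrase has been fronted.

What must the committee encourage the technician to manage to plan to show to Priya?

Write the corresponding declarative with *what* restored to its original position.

'what' functions as the direct object of 'show'. It moves to the left edge, and the trace sits right after 'show':
What must the committee encourage the technician to manage to plan to show ___ to Priya?

The committee must encourage the technician to manage to plan to show what to Priya.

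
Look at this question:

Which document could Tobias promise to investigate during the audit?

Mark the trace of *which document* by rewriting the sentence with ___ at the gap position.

Which document could Tobias promise to investigate ___ during the audit?

Before movement: Tobias could promise to investigate which document during the audit.
'which document' is the direct object of 'investigate'. The gap is right after 'investigate'.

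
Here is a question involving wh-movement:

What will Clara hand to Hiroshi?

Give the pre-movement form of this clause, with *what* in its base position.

Clara will hand what to Hiroshi.

The filler 'what' is interpreted as the direct object of 'hand'. Fronting leaves a gap immediately after 'hand':
What will Clara hand ___ to Hiroshi?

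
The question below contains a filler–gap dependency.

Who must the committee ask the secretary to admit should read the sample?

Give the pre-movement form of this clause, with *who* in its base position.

'who' functions as the subject of the clause embedded under 'admit'. It moves to the left edge, and the trace sits right after 'admit':
Who must the committee ask the secretary to admit ___ should read the sample?

The committee must ask the secretary to admit who should read the sample.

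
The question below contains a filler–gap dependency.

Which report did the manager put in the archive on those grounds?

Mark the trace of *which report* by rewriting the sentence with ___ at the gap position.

Which report did the manager put ___ in the archive on those grounds?

Pre-movement form: The manager did put which report in the archive on those grounds.
'which report' functions as the direct object of 'put'. The gap is right after 'put'.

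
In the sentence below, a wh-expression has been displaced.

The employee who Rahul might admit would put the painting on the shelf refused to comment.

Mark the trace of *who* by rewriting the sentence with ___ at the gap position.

'who' is the subject of the clause embedded under 'admit'. The gap is right after 'admit'.

The employee who Rahul might admit ___ would put the painting on the shelf refused to comment.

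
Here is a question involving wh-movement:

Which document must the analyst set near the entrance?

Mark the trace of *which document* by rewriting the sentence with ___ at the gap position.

In situ: The analyst must set which document near the entrance.
The filler 'which document' is interpreted as the direct object of 'set'. The gap is right after 'set'.

Which document must the analyst set ___ near the entrance?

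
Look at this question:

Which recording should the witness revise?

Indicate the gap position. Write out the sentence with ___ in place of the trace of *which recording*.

Underlying clause: The witness should revise which recording.
'which recording' functions as the direct object of 'revise'. The gap is right after 'revise'.

Which recording should the witness revise ___?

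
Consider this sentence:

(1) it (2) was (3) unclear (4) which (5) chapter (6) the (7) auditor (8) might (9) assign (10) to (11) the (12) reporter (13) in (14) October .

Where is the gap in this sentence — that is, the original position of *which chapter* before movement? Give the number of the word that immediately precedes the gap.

Underlying clause: The auditor might assign which chapter to the reporter in October.
'which chapter' functions as the direct object of 'assign'. Fronting leaves a gap immediately after 'assign':
It was unclear which chapter the auditor might assign ___ to the reporter in October.
'assign' is word 9.

9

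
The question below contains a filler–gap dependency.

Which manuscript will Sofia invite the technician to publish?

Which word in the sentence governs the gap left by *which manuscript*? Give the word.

Before movement: Sofia will invite the technician to publish which manuscript.
'which manuscript' is the direct object of 'publish'. It moves to the left edge, and the trace sits right after 'publish':
Which manuscript will Sofia invite the technician to publish ___?

publish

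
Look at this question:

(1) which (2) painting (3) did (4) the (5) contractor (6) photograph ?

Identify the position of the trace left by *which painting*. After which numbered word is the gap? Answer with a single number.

6

In situ: The contractor did photograph which painting.
The filler 'which painting' is interpreted as the direct object of 'photograph'. Wh-movement fronts it, leaving a gap right after 'photograph':
Which painting did the contractor photograph ___?
'photograph' is word 6.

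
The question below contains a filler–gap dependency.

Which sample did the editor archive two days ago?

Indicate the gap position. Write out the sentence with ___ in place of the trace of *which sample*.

Which sample did the editor archive ___ two days ago?

Pre-movement form: The editor did archive which sample two days ago.
'which sample' is the direct object of 'archive'. The gap is right after 'archive'.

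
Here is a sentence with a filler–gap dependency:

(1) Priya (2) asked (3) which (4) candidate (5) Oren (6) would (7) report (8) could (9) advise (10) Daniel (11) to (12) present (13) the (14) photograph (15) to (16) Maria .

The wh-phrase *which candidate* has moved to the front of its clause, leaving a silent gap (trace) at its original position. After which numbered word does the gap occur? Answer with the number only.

7

Underlying clause: Oren would report which candidate could advise Daniel to present the photograph to Maria.
'which candidate' functions as the subject of the clause embedded under 'report'. It moves to the left edge, and the trace sits right after 'report':
Priya asked which candidate Oren would report ___ could advise Daniel to present the photograph to Maria.
'report' is word 7.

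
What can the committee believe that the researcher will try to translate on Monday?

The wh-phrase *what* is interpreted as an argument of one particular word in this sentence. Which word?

translate

Before movement: The committee can believe that the researcher will try to translate what on Monday.
'what' is the direct object of 'translate'. Wh-movement fronts it, leaving a gap right after 'translate':
What can the committee believe that the researcher will try to translate ___ on Monday?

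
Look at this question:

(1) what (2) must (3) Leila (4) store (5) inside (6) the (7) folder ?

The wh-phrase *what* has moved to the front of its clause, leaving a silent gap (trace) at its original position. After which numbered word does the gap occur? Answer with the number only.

4

Before movement: Leila must store what inside the folder.
'what' is the direct object of 'store'. It moves to the left edge, and the trace sits right after 'store':
What must Leila store ___ inside the folder?
'store' is word 4.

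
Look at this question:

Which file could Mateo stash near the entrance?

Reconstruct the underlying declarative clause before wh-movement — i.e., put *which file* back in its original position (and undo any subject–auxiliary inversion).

'which file' functions as the direct object of 'stash'. Fronting leaves a gap immediately after 'stash':
Which file could Mateo stash ___ near the entrance?

Mateo could stash which file near the entrance.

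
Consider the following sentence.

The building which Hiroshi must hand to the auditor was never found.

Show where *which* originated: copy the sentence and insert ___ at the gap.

The building which Hiroshi must hand ___ to the auditor was never found.

The filler 'which' is interpreted as the direct object of 'hand'. The gap is right after 'hand'.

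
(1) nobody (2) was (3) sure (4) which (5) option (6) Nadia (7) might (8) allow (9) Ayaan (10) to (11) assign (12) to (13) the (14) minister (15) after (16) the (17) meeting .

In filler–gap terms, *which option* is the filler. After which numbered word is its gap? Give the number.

Pre-movement form: Nadia might allow Ayaan to assign which option to the minister after the meeting.
The filler 'which option' is interpreted as the direct object of 'assign'. Wh-movement fronts it, leaving a gap right after 'assign':
Nobody was sure which option Nadia might allow Ayaan to assign ___ to the minister after the meeting.
'assign' is word 11.

11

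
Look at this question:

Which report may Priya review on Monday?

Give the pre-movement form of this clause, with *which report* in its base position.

'which report' functions as the direct object of 'review'. Wh-movement fronts it, leaving a gap right after 'review':
Which report may Priya review ___ on Monday?

Priya may review which report on Monday.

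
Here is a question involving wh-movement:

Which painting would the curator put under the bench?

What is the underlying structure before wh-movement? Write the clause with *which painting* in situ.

The filler 'which painting' is interpreted as the direct object of 'put'. Fronting leaves a gap immediately after 'put':
Which painting would the curator put ___ under the bench?

The curator would put which painting under the bench.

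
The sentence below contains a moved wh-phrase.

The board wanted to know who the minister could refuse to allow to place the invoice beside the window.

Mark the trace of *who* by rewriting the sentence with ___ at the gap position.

The board wanted to know who the minister could refuse to allow ___ to place the invoice beside the window.

In situ: The minister could refuse to allow who to place the invoice beside the window.
The filler 'who' is interpreted as the direct object of 'allow'. The gap is right after 'allow'.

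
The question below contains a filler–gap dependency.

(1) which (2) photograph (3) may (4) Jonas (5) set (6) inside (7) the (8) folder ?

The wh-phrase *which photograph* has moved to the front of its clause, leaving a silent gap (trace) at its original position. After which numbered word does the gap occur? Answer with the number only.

5

Pre-movement form: Jonas may set which photograph inside the folder.
The filler 'which photograph' is interpreted as the direct object of 'set'. It moves to the left edge, and the trace sits right after 'set':
Which photograph may Jonas set ___ inside the folder?
'set' is word 5.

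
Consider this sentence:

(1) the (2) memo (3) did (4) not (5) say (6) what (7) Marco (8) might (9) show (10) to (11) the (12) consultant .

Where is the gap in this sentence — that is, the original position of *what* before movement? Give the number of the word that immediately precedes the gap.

Underlying clause: Marco might show what to the consultant.
'what' is the direct object of 'show'. Fronting leaves a gap immediately after 'show':
The memo did not say what Marco might show ___ to the consultant.
'show' is word 9.

9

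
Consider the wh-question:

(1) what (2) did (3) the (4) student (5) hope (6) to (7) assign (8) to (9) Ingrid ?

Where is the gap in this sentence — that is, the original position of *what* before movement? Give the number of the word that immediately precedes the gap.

7

Underlying clause: The student did hope to assign what to Ingrid.
The filler 'what' is interpreted as the direct object of 'assign'. It moves to the left edge, and the trace sits right after 'assign':
What did the student hope to assign ___ to Ingrid?
'assign' is word 7.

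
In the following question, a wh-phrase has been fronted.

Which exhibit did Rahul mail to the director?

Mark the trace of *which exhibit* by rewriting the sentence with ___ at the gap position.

Which exhibit did Rahul mail ___ to the director?

Underlying clause: Rahul did mail which exhibit to the director.
'which exhibit' is the direct object of 'mail'. The gap is right after 'mail'.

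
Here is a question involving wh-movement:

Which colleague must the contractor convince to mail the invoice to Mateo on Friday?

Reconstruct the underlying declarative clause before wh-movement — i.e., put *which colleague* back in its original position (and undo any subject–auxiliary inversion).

The contractor must convince which colleague to mail the invoice to Mateo on Friday.

The filler 'which colleague' is interpreted as the direct object of 'convince'. Fronting leaves a gap immediately after 'convince':
Which colleague must the contractor convince ___ to mail the invoice to Mateo on Friday?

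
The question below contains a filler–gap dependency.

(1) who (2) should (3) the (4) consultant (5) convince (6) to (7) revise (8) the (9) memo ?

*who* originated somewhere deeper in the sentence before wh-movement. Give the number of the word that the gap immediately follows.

5

Pre-movement form: The consultant should convince who to revise the memo.
'who' is the direct object of 'convince'. Fronting leaves a gap immediately after 'convince':
Who should the consultant convince ___ to revise the memo?
'convince' is word 5.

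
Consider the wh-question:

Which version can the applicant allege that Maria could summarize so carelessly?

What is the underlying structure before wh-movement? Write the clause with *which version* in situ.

The applicant can allege that Maria could summarize which version so carelessly.

The filler 'which version' is interpreted as the direct object of 'summarize'. It moves to the left edge, and the trace sits right after 'summarize':
Which version can the applicant allege that Maria could summarize ___ so carelessly?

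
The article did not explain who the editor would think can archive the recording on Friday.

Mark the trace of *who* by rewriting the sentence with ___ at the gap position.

The article did not explain who the editor would think ___ can archive the recording on Friday.

Before movement: The editor would think who can archive the recording on Friday.
'who' functions as the subject of the clause embedded under 'think'. The gap is right after 'think'.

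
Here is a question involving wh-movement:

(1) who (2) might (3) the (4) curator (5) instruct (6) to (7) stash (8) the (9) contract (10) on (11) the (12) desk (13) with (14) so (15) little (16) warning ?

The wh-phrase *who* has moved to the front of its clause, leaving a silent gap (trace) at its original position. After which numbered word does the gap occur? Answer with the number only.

Pre-movement form: The curator might instruct who to stash the contract on the desk with so little warning.
'who' functions as the direct object of 'instruct'. Fronting leaves a gap immediately after 'instruct':
Who might the curator instruct ___ to stash the contract on the desk with so little warning?
'instruct' is word 5.

5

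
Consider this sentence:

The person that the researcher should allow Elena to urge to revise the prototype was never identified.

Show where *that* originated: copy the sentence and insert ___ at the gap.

The person that the researcher should allow Elena to urge ___ to revise the prototype was never identified.

'that' functions as the direct object of 'urge'. The gap is right after 'urge'.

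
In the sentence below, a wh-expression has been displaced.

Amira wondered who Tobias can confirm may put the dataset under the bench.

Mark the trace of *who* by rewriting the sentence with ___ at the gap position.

Underlying clause: Tobias can confirm who may put the dataset under the bench.
'who' is the subject of the clause embedded under 'confirm'. The gap is right after 'confirm'.

Amira wondered who Tobias can confirm ___ may put the dataset under the bench.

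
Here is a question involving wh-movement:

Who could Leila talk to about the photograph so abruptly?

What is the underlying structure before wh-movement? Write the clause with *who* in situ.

Leila could talk to who about the photograph so abruptly.

'who' functions as the object of the preposition 'to'. It moves to the left edge, and the trace sits right after 'to':
Who could Leila talk to ___ about the photograph so abruptly?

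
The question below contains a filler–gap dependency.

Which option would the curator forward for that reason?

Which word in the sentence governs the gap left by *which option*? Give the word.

Pre-movement form: The curator would forward which option for that reason.
The filler 'which option' is interpreted as the direct object of 'forward'. Fronting leaves a gap immediately after 'forward':
Which option would the curator forward ___ for that reason?

forward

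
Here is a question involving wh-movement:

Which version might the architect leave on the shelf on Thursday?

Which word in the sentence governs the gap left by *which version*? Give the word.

leave

Underlying clause: The architect might leave which version on the shelf on Thursday.
'which version' functions as the direct object of 'leave'. Wh-movement fronts it, leaving a gap right after 'leave':
Which version might the architect leave ___ on the shelf on Thursday?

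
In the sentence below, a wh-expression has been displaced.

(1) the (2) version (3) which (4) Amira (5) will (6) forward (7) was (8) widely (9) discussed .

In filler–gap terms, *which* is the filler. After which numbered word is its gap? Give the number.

The filler 'which' is interpreted as the direct object of 'forward'. It moves to the left edge, and the trace sits right after 'forward':
The version which Amira will forward ___ was widely discussed.
'forward' is word 6.

6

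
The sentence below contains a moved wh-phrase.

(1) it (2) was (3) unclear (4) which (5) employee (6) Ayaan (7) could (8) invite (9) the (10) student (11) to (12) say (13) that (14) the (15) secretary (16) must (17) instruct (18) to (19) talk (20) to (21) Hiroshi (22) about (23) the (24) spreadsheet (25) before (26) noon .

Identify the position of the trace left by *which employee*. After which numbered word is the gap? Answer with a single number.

Pre-movement form: Ayaan could invite the student to say that the secretary must instruct which employee to talk to Hiroshi about the spreadsheet before noon.
'which employee' functions as the direct object of 'instruct'. It moves to the left edge, and the trace sits right after 'instruct':
It was unclear which employee Ayaan could invite the student to say that the secretary must instruct ___ to talk to Hiroshi about the spreadsheet before noon.
'instruct' is word 17.

17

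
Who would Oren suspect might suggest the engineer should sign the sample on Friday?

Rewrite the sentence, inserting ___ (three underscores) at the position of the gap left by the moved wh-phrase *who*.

Before movement: Oren would suspect who might suggest the engineer should sign the sample on Friday.
'who' functions as the subject of the clause embedded under 'suspect'. The gap is right after 'suspect'.

Who would Oren suspect ___ might suggest the engineer should sign the sample on Friday?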